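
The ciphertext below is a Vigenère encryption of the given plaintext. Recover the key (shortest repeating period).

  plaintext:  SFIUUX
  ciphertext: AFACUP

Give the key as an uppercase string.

IAS

  i= 0: A-S =  8 → I
  i= 1: F-F =  0 → A
  i= 2: A-I = 18 → S
  i= 3: C-U =  8 → I
  i= 4: U-U =  0 → A
  i= 5: P-X = 18 → S
  shifts repeat with period 3: IAS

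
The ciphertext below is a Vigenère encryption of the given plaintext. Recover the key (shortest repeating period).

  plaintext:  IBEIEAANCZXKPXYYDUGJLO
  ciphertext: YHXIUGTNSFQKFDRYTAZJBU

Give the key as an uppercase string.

QGTA

  i= 0: Y-I = 16 → Q
  i= 1: H-B =  6 → G
  i= 2: X-E = 19 → T
  i= 3: I-I =  0 → A
  i= 4: U-E = 16 → Q
  i= 5: G-A =  6 → G
  i= 6: T-A = 19 → T
  i= 7: N-N =  0 → A
  i= 8: S-C = 16 → Q
  i= 9: F-Z =  6 → G
  i=10: Q-X = 19 → T
  i=11: K-K =  0 → A
  i=12: F-P = 16 → Q
  i=13: D-X =  6 → G
  i=14: R-Y = 19 → T
  i=15: Y-Y =  0 → A
  i=16: T-D = 16 → Q
  i=17: A-U =  6 → G
  i=18: Z-G = 19 → T
  i=19: J-J =  0 → A
  i=20: B-L = 16 → Q
  i=21: U-O =  6 → G
  shifts repeat with period 4: QGTA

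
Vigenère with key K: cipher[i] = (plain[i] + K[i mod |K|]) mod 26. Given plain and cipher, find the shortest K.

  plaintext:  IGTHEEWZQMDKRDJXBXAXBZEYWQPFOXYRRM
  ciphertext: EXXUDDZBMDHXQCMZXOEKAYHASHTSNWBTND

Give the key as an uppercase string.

  i= 0: E-I = 22 → W
  i= 1: X-G = 17 → R
  i= 2: X-T =  4 → E
  i= 3: U-H = 13 → N
  i= 4: D-E = 25 → Z
  i= 5: D-E = 25 → Z
  i= 6: Z-W =  3 → D
  i= 7: B-Z =  2 → C
  i= 8: M-Q = 22 → W
  i= 9: D-M = 17 → R
  i=10: H-D =  4 → E
  i=11: X-K = 13 → N
  i=12: Q-R = 25 → Z
  i=13: C-D = 25 → Z
  i=14: M-J =  3 → D
  i=15: Z-X =  2 → C
  i=16: X-B = 22 → W
  i=17: O-X = 17 → R
  i=18: E-A =  4 → E
  i=19: K-X = 13 → N
  i=20: A-B = 25 → Z
  i=21: Y-Z = 25 → Z
  i=22: H-E =  3 → D
  i=23: A-Y =  2 → C
  i=24: S-W = 22 → W
  i=25: H-Q = 17 → R
  i=26: T-P =  4 → E
  i=27: S-F = 13 → N
  i=28: N-O = 25 → Z
  i=29: W-X = 25 → Z
  i=30: B-Y =  3 → D
  i=31: T-R =  2 → C
  i=32: N-R = 22 → W
  i=33: D-M = 17 → R
  shifts repeat with period 8: WRENZZDC

WRENZZDC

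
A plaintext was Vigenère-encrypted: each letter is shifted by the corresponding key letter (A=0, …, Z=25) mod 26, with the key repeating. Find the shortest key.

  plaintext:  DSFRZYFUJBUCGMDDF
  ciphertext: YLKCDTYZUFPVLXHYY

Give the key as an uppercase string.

VTFLE

  i= 0: Y-D = 21 → V
  i= 1: L-S = 19 → T
  i= 2: K-F =  5 → F
  i= 3: C-R = 11 → L
  i= 4: D-Z =  4 → E
  i= 5: T-Y = 21 → V
  i= 6: Y-F = 19 → T
  i= 7: Z-U =  5 → F
  i= 8: U-J = 11 → L
  i= 9: F-B =  4 → E
  i=10: P-U = 21 → V
  i=11: V-C = 19 → T
  i=12: L-G =  5 → F
  i=13: X-M = 11 → L
  i=14: H-D =  4 → E
  i=15: Y-D = 21 → V
  i=16: Y-F = 19 → T
  shifts repeat with period 5: VTFLE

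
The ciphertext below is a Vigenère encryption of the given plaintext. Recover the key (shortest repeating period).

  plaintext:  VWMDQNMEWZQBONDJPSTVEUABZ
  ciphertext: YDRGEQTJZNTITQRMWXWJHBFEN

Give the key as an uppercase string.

  i= 0: Y-V =  3 → D
  i= 1: D-W =  7 → H
  i= 2: R-M =  5 → F
  i= 3: G-D =  3 → D
  i= 4: E-Q = 14 → O
  i= 5: Q-N =  3 → D
  i= 6: T-M =  7 → H
  i= 7: J-E =  5 → F
  i= 8: Z-W =  3 → D
  i= 9: N-Z = 14 → O
  i=10: T-Q =  3 → D
  i=11: I-B =  7 → H
  i=12: T-O =  5 → F
  i=13: Q-N =  3 → D
  i=14: R-D = 14 → O
  i=15: M-J =  3 → D
  i=16: W-P =  7 → H
  i=17: X-S =  5 → F
  i=18: W-T =  3 → D
  i=19: J-V = 14 → O
  i=20: H-E =  3 → D
  i=21: B-U =  7 → H
  i=22: F-A =  5 → F
  i=23: E-B =  3 → D
  i=24: N-Z = 14 → O
  shifts repeat with period 5: DHFDO

DHFDO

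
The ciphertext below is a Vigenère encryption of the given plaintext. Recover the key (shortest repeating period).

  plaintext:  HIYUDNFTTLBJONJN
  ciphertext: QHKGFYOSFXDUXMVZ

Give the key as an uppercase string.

JZMMCL

  i= 0: Q-H =  9 → J
  i= 1: H-I = 25 → Z
  i= 2: K-Y = 12 → M
  i= 3: G-U = 12 → M
  i= 4: F-D =  2 → C
  i= 5: Y-N = 11 → L
  i= 6: O-F =  9 → J
  i= 7: S-T = 25 → Z
  i= 8: F-T = 12 → M
  i= 9: X-L = 12 → M
  i=10: D-B =  2 → C
  i=11: U-J = 11 → L
  i=12: X-O =  9 → J
  i=13: M-N = 25 → Z
  i=14: V-J = 12 → M
  i=15: Z-N = 12 → M
  shifts repeat with period 6: JZMMCL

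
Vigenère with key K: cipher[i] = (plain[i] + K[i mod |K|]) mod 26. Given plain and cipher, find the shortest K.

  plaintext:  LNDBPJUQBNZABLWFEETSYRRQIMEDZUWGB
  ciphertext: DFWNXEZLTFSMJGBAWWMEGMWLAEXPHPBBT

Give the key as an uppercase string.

  i= 0: D-L = 18 → S
  i= 1: F-N = 18 → S
  i= 2: W-D = 19 → T
  i= 3: N-B = 12 → M
  i= 4: X-P =  8 → I
  i= 5: E-J = 21 → V
  i= 6: Z-U =  5 → F
  i= 7: L-Q = 21 → V
  i= 8: T-B = 18 → S
  i= 9: F-N = 18 → S
  i=10: S-Z = 19 → T
  i=11: M-A = 12 → M
  i=12: J-B =  8 → I
  i=13: G-L = 21 → V
  i=14: B-W =  5 → F
  i=15: A-F = 21 → V
  i=16: W-E = 18 → S
  i=17: W-E = 18 → S
  i=18: M-T = 19 → T
  i=19: E-S = 12 → M
  i=20: G-Y =  8 → I
  i=21: M-R = 21 → V
  i=22: W-R =  5 → F
  i=23: L-Q = 21 → V
  i=24: A-I = 18 → S
  i=25: E-M = 18 → S
  i=26: X-E = 19 → T
  i=27: P-D = 12 → M
  i=28: H-Z =  8 → I
  i=29: P-U = 21 → V
  i=30: B-W =  5 → F
  i=31: B-G = 21 → V
  i=32: T-B = 18 → S
  shifts repeat with period 8: SSTMIVFV

SSTMIVFV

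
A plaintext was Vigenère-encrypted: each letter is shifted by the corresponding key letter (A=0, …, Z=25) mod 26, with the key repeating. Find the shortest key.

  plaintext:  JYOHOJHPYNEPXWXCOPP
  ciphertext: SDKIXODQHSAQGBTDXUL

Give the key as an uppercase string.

  i= 0: S-J =  9 → J
  i= 1: D-Y =  5 → F
  i= 2: K-O = 22 → W
  i= 3: I-H =  1 → B
  i= 4: X-O =  9 → J
  i= 5: O-J =  5 → F
  i= 6: D-H = 22 → W
  i= 7: Q-P =  1 → B
  i= 8: H-Y =  9 → J
  i= 9: S-N =  5 → F
  i=10: A-E = 22 → W
  i=11: Q-P =  1 → B
  i=12: G-X =  9 → J
  i=13: B-W =  5 → F
  i=14: T-X = 22 → W
  i=15: D-C =  1 → B
  i=16: X-O =  9 → J
  i=17: U-P =  5 → F
  i=18: L-P = 22 → W
  shifts repeat with period 4: JFWB

JFWB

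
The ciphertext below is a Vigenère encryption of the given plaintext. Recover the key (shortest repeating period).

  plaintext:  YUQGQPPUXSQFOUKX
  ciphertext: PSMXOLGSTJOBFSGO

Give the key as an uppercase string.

  i= 0: P-Y = 17 → R
  i= 1: S-U = 24 → Y
  i= 2: M-Q = 22 → W
  i= 3: X-G = 17 → R
  i= 4: O-Q = 24 → Y
  i= 5: L-P = 22 → W
  i= 6: G-P = 17 → R
  i= 7: S-U = 24 → Y
  i= 8: T-X = 22 → W
  i= 9: J-S = 17 → R
  i=10: O-Q = 24 → Y
  i=11: B-F = 22 → W
  i=12: F-O = 17 → R
  i=13: S-U = 24 → Y
  i=14: G-K = 22 → W
  i=15: O-X = 17 → R
  shifts repeat with period 3: RYW

RYW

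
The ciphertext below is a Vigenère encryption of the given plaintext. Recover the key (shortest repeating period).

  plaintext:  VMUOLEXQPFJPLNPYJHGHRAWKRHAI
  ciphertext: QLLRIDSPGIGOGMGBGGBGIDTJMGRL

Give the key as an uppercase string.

VZRDXZ

  i= 0: Q-V = 21 → V
  i= 1: L-M = 25 → Z
  i= 2: L-U = 17 → R
  i= 3: R-O =  3 → D
  i= 4: I-L = 23 → X
  i= 5: D-E = 25 → Z
  i= 6: S-X = 21 → V
  i= 7: P-Q = 25 → Z
  i= 8: G-P = 17 → R
  i= 9: I-F =  3 → D
  i=10: G-J = 23 → X
  i=11: O-P = 25 → Z
  i=12: G-L = 21 → V
  i=13: M-N = 25 → Z
  i=14: G-P = 17 → R
  i=15: B-Y =  3 → D
  i=16: G-J = 23 → X
  i=17: G-H = 25 → Z
  i=18: B-G = 21 → V
  i=19: G-H = 25 → Z
  i=20: I-R = 17 → R
  i=21: D-A =  3 → D
  i=22: T-W = 23 → X
  i=23: J-K = 25 → Z
  i=24: M-R = 21 → V
  i=25: G-H = 25 → Z
  i=26: R-A = 17 → R
  i=27: L-I =  3 → D
  shifts repeat with period 6: VZRDXZ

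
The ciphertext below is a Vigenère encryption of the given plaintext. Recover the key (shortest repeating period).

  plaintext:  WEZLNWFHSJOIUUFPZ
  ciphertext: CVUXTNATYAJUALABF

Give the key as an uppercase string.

GRVM

  i= 0: C-W =  6 → G
  i= 1: V-E = 17 → R
  i= 2: U-Z = 21 → V
  i= 3: X-L = 12 → M
  i= 4: T-N =  6 → G
  i= 5: N-W = 17 → R
  i= 6: A-F = 21 → V
  i= 7: T-H = 12 → M
  i= 8: Y-S =  6 → G
  i= 9: A-J = 17 → R
  i=10: J-O = 21 → V
  i=11: U-I = 12 → M
  i=12: A-U =  6 → G
  i=13: L-U = 17 → R
  i=14: A-F = 21 → V
  i=15: B-P = 12 → M
  i=16: F-Z =  6 → G
  shifts repeat with period 4: GRVM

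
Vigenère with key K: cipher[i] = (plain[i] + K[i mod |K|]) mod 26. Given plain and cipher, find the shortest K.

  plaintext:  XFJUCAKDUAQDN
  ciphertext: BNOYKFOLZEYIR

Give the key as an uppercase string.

  i= 0: B-X =  4 → E
  i= 1: N-F =  8 → I
  i= 2: O-J =  5 → F
  i= 3: Y-U =  4 → E
  i= 4: K-C =  8 → I
  i= 5: F-A =  5 → F
  i= 6: O-K =  4 → E
  i= 7: L-D =  8 → I
  i= 8: Z-U =  5 → F
  i= 9: E-A =  4 → E
  i=10: Y-Q =  8 → I
  i=11: I-D =  5 → F
  i=12: R-N =  4 → E
  shifts repeat with period 3: EIF

EIF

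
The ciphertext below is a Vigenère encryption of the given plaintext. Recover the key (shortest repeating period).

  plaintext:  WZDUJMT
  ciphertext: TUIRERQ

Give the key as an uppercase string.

XVF

  i= 0: T-W = 23 → X
  i= 1: U-Z = 21 → V
  i= 2: I-D =  5 → F
  i= 3: R-U = 23 → X
  i= 4: E-J = 21 → V
  i= 5: R-M =  5 → F
  i= 6: Q-T = 23 → X
  shifts repeat with period 3: XVF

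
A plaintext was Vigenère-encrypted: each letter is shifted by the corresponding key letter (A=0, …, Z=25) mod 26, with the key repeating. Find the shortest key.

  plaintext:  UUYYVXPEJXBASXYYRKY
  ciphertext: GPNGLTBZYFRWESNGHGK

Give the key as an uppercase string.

MVPIQW

  i= 0: G-U = 12 → M
  i= 1: P-U = 21 → V
  i= 2: N-Y = 15 → P
  i= 3: G-Y =  8 → I
  i= 4: L-V = 16 → Q
  i= 5: T-X = 22 → W
  i= 6: B-P = 12 → M
  i= 7: Z-E = 21 → V
  i= 8: Y-J = 15 → P
  i= 9: F-X =  8 → I
  i=10: R-B = 16 → Q
  i=11: W-A = 22 → W
  i=12: E-S = 12 → M
  i=13: S-X = 21 → V
  i=14: N-Y = 15 → P
  i=15: G-Y =  8 → I
  i=16: H-R = 16 → Q
  i=17: G-K = 22 → W
  i=18: K-Y = 12 → M
  shifts repeat with period 6: MVPIQW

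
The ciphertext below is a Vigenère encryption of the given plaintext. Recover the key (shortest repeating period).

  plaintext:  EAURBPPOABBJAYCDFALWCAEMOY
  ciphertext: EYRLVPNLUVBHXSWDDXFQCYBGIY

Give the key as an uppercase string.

AYXUU

  i= 0: E-E =  0 → A
  i= 1: Y-A = 24 → Y
  i= 2: R-U = 23 → X
  i= 3: L-R = 20 → U
  i= 4: V-B = 20 → U
  i= 5: P-P =  0 → A
  i= 6: N-P = 24 → Y
  i= 7: L-O = 23 → X
  i= 8: U-A = 20 → U
  i= 9: V-B = 20 → U
  i=10: B-B =  0 → A
  i=11: H-J = 24 → Y
  i=12: X-A = 23 → X
  i=13: S-Y = 20 → U
  i=14: W-C = 20 → U
  i=15: D-D =  0 → A
  i=16: D-F = 24 → Y
  i=17: X-A = 23 → X
  i=18: F-L = 20 → U
  i=19: Q-W = 20 → U
  i=20: C-C =  0 → A
  i=21: Y-A = 24 → Y
  i=22: B-E = 23 → X
  i=23: G-M = 20 → U
  i=24: I-O = 20 → U
  i=25: Y-Y =  0 → A
  shifts repeat with period 5: AYXUU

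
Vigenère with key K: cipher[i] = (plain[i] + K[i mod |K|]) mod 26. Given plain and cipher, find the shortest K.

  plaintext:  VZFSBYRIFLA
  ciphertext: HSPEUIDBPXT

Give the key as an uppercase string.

MTK

  i= 0: H-V = 12 → M
  i= 1: S-Z = 19 → T
  i= 2: P-F = 10 → K
  i= 3: E-S = 12 → M
  i= 4: U-B = 19 → T
  i= 5: I-Y = 10 → K
  i= 6: D-R = 12 → M
  i= 7: B-I = 19 → T
  i= 8: P-F = 10 → K
  i= 9: X-L = 12 → M
  i=10: T-A = 19 → T
  shifts repeat with period 3: MTK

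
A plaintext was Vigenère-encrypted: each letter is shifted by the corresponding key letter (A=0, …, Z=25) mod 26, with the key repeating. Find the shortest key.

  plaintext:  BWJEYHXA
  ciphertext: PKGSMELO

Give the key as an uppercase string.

  i= 0: P-B = 14 → O
  i= 1: K-W = 14 → O
  i= 2: G-J = 23 → X
  i= 3: S-E = 14 → O
  i= 4: M-Y = 14 → O
  i= 5: E-H = 23 → X
  i= 6: L-X = 14 → O
  i= 7: O-A = 14 → O
  shifts repeat with period 3: OOX

OOX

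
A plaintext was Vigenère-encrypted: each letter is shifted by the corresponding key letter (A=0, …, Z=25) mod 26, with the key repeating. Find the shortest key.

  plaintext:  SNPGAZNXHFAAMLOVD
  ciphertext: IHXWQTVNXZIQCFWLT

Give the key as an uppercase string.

  i= 0: I-S = 16 → Q
  i= 1: H-N = 20 → U
  i= 2: X-P =  8 → I
  i= 3: W-G = 16 → Q
  i= 4: Q-A = 16 → Q
  i= 5: T-Z = 20 → U
  i= 6: V-N =  8 → I
  i= 7: N-X = 16 → Q
  i= 8: X-H = 16 → Q
  i= 9: Z-F = 20 → U
  i=10: I-A =  8 → I
  i=11: Q-A = 16 → Q
  i=12: C-M = 16 → Q
  i=13: F-L = 20 → U
  i=14: W-O =  8 → I
  i=15: L-V = 16 → Q
  i=16: T-D = 16 → Q
  shifts repeat with period 4: QUIQ

QUIQ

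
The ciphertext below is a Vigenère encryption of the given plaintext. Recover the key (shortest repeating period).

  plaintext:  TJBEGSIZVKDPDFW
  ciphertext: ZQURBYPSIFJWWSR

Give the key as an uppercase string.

  i= 0: Z-T =  6 → G
  i= 1: Q-J =  7 → H
  i= 2: U-B = 19 → T
  i= 3: R-E = 13 → N
  i= 4: B-G = 21 → V
  i= 5: Y-S =  6 → G
  i= 6: P-I =  7 → H
  i= 7: S-Z = 19 → T
  i= 8: I-V = 13 → N
  i= 9: F-K = 21 → V
  i=10: J-D =  6 → G
  i=11: W-P =  7 → H
  i=12: W-D = 19 → T
  i=13: S-F = 13 → N
  i=14: R-W = 21 → V
  shifts repeat with period 5: GHTNV

GHTNV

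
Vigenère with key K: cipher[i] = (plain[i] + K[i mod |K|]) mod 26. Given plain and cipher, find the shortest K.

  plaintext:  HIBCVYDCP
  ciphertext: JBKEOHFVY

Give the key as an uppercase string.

  i= 0: J-H =  2 → C
  i= 1: B-I = 19 → T
  i= 2: K-B =  9 → J
  i= 3: E-C =  2 → C
  i= 4: O-V = 19 → T
  i= 5: H-Y =  9 → J
  i= 6: F-D =  2 → C
  i= 7: V-C = 19 → T
  i= 8: Y-P =  9 → J
  shifts repeat with period 3: CTJ

CTJ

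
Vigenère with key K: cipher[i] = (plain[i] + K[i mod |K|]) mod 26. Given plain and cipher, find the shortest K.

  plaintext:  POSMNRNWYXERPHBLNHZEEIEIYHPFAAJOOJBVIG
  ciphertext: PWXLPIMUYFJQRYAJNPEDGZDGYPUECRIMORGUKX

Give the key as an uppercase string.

AIFZCRZY

  i= 0: P-P =  0 → A
  i= 1: W-O =  8 → I
  i= 2: X-S =  5 → F
  i= 3: L-M = 25 → Z
  i= 4: P-N =  2 → C
  i= 5: I-R = 17 → R
  i= 6: M-N = 25 → Z
  i= 7: U-W = 24 → Y
  i= 8: Y-Y =  0 → A
  i= 9: F-X =  8 → I
  i=10: J-E =  5 → F
  i=11: Q-R = 25 → Z
  i=12: R-P =  2 → C
  i=13: Y-H = 17 → R
  i=14: A-B = 25 → Z
  i=15: J-L = 24 → Y
  i=16: N-N =  0 → A
  i=17: P-H =  8 → I
  i=18: E-Z =  5 → F
  i=19: D-E = 25 → Z
  i=20: G-E =  2 → C
  i=21: Z-I = 17 → R
  i=22: D-E = 25 → Z
  i=23: G-I = 24 → Y
  i=24: Y-Y =  0 → A
  i=25: P-H =  8 → I
  i=26: U-P =  5 → F
  i=27: E-F = 25 → Z
  i=28: C-A =  2 → C
  i=29: R-A = 17 → R
  i=30: I-J = 25 → Z
  i=31: M-O = 24 → Y
  i=32: O-O =  0 → A
  i=33: R-J =  8 → I
  i=34: G-B =  5 → F
  i=35: U-V = 25 → Z
  i=36: K-I =  2 → C
  i=37: X-G = 17 → R
  shifts repeat with period 8: AIFZCRZY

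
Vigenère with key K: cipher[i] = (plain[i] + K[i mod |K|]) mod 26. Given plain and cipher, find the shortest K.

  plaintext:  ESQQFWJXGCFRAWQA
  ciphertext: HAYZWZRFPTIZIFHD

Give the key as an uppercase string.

DIIJR

  i= 0: H-E =  3 → D
  i= 1: A-S =  8 → I
  i= 2: Y-Q =  8 → I
  i= 3: Z-Q =  9 → J
  i= 4: W-F = 17 → R
  i= 5: Z-W =  3 → D
  i= 6: R-J =  8 → I
  i= 7: F-X =  8 → I
  i= 8: P-G =  9 → J
  i= 9: T-C = 17 → R
  i=10: I-F =  3 → D
  i=11: Z-R =  8 → I
  i=12: I-A =  8 → I
  i=13: F-W =  9 → J
  i=14: H-Q = 17 → R
  i=15: D-A =  3 → D
  shifts repeat with period 5: DIIJR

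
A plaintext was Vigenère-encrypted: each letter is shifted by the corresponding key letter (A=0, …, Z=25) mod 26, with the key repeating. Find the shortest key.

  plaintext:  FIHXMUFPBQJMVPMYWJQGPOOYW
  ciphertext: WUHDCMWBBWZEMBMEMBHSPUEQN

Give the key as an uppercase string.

  i= 0: W-F = 17 → R
  i= 1: U-I = 12 → M
  i= 2: H-H =  0 → A
  i= 3: D-X =  6 → G
  i= 4: C-M = 16 → Q
  i= 5: M-U = 18 → S
  i= 6: W-F = 17 → R
  i= 7: B-P = 12 → M
  i= 8: B-B =  0 → A
  i= 9: W-Q =  6 → G
  i=10: Z-J = 16 → Q
  i=11: E-M = 18 → S
  i=12: M-V = 17 → R
  i=13: B-P = 12 → M
  i=14: M-M =  0 → A
  i=15: E-Y =  6 → G
  i=16: M-W = 16 → Q
  i=17: B-J = 18 → S
  i=18: H-Q = 17 → R
  i=19: S-G = 12 → M
  i=20: P-P =  0 → A
  i=21: U-O =  6 → G
  i=22: E-O = 16 → Q
  i=23: Q-Y = 18 → S
  i=24: N-W = 17 → R
  shifts repeat with period 6: RMAGQS

RMAGQS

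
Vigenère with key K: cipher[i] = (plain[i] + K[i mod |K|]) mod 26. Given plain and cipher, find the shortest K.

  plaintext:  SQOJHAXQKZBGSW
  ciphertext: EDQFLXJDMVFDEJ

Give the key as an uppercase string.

  i= 0: E-S = 12 → M
  i= 1: D-Q = 13 → N
  i= 2: Q-O =  2 → C
  i= 3: F-J = 22 → W
  i= 4: L-H =  4 → E
  i= 5: X-A = 23 → X
  i= 6: J-X = 12 → M
  i= 7: D-Q = 13 → N
  i= 8: M-K =  2 → C
  i= 9: V-Z = 22 → W
  i=10: F-B =  4 → E
  i=11: D-G = 23 → X
  i=12: E-S = 12 → M
  i=13: J-W = 13 → N
  shifts repeat with period 6: MNCWEX

MNCWEX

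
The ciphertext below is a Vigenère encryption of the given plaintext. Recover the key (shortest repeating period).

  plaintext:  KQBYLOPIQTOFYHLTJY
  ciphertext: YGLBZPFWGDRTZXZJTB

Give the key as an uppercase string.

  i= 0: Y-K = 14 → O
  i= 1: G-Q = 16 → Q
  i= 2: L-B = 10 → K
  i= 3: B-Y =  3 → D
  i= 4: Z-L = 14 → O
  i= 5: P-O =  1 → B
  i= 6: F-P = 16 → Q
  i= 7: W-I = 14 → O
  i= 8: G-Q = 16 → Q
  i= 9: D-T = 10 → K
  i=10: R-O =  3 → D
  i=11: T-F = 14 → O
  i=12: Z-Y =  1 → B
  i=13: X-H = 16 → Q
  i=14: Z-L = 14 → O
  i=15: J-T = 16 → Q
  i=16: T-J = 10 → K
  i=17: B-Y =  3 → D
  shifts repeat with period 7: OQKDOBQ

OQKDOBQ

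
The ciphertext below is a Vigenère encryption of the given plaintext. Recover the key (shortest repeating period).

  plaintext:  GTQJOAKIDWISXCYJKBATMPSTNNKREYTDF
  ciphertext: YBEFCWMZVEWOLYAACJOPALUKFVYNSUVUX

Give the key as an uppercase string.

  i= 0: Y-G = 18 → S
  i= 1: B-T =  8 → I
  i= 2: E-Q = 14 → O
  i= 3: F-J = 22 → W
  i= 4: C-O = 14 → O
  i= 5: W-A = 22 → W
  i= 6: M-K =  2 → C
  i= 7: Z-I = 17 → R
  i= 8: V-D = 18 → S
  i= 9: E-W =  8 → I
  i=10: W-I = 14 → O
  i=11: O-S = 22 → W
  i=12: L-X = 14 → O
  i=13: Y-C = 22 → W
  i=14: A-Y =  2 → C
  i=15: A-J = 17 → R
  i=16: C-K = 18 → S
  i=17: J-B =  8 → I
  i=18: O-A = 14 → O
  i=19: P-T = 22 → W
  i=20: A-M = 14 → O
  i=21: L-P = 22 → W
  i=22: U-S =  2 → C
  i=23: K-T = 17 → R
  i=24: F-N = 18 → S
  i=25: V-N =  8 → I
  i=26: Y-K = 14 → O
  i=27: N-R = 22 → W
  i=28: S-E = 14 → O
  i=29: U-Y = 22 → W
  i=30: V-T =  2 → C
  i=31: U-D = 17 → R
  i=32: X-F = 18 → S
  shifts repeat with period 8: SIOWOWCR

SIOWOWCR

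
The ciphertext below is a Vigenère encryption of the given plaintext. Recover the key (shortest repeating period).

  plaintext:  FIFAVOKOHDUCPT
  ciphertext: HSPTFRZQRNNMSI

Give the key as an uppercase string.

  i= 0: H-F =  2 → C
  i= 1: S-I = 10 → K
  i= 2: P-F = 10 → K
  i= 3: T-A = 19 → T
  i= 4: F-V = 10 → K
  i= 5: R-O =  3 → D
  i= 6: Z-K = 15 → P
  i= 7: Q-O =  2 → C
  i= 8: R-H = 10 → K
  i= 9: N-D = 10 → K
  i=10: N-U = 19 → T
  i=11: M-C = 10 → K
  i=12: S-P =  3 → D
  i=13: I-T = 15 → P
  shifts repeat with period 7: CKKTKDP

CKKTKDP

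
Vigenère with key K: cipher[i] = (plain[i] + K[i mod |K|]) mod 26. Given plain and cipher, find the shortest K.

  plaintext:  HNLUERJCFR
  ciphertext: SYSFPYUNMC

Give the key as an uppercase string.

  i= 0: S-H = 11 → L
  i= 1: Y-N = 11 → L
  i= 2: S-L =  7 → H
  i= 3: F-U = 11 → L
  i= 4: P-E = 11 → L
  i= 5: Y-R =  7 → H
  i= 6: U-J = 11 → L
  i= 7: N-C = 11 → L
  i= 8: M-F =  7 → H
  i= 9: C-R = 11 → L
  shifts repeat with period 3: LLH

LLH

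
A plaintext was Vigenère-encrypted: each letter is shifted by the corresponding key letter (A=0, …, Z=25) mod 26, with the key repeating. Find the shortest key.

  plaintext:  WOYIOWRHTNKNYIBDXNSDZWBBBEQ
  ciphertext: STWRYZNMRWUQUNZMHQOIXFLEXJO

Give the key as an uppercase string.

WFYJKD

  i= 0: S-W = 22 → W
  i= 1: T-O =  5 → F
  i= 2: W-Y = 24 → Y
  i= 3: R-I =  9 → J
  i= 4: Y-O = 10 → K
  i= 5: Z-W =  3 → D
  i= 6: N-R = 22 → W
  i= 7: M-H =  5 → F
  i= 8: R-T = 24 → Y
  i= 9: W-N =  9 → J
  i=10: U-K = 10 → K
  i=11: Q-N =  3 → D
  i=12: U-Y = 22 → W
  i=13: N-I =  5 → F
  i=14: Z-B = 24 → Y
  i=15: M-D =  9 → J
  i=16: H-X = 10 → K
  i=17: Q-N =  3 → D
  i=18: O-S = 22 → W
  i=19: I-D =  5 → F
  i=20: X-Z = 24 → Y
  i=21: F-W =  9 → J
  i=22: L-B = 10 → K
  i=23: E-B =  3 → D
  i=24: X-B = 22 → W
  i=25: J-E =  5 → F
  i=26: O-Q = 24 → Y
  shifts repeat with period 6: WFYJKD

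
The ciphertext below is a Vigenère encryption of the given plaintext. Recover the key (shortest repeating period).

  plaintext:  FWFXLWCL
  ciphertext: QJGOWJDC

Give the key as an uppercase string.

  i= 0: Q-F = 11 → L
  i= 1: J-W = 13 → N
  i= 2: G-F =  1 → B
  i= 3: O-X = 17 → R
  i= 4: W-L = 11 → L
  i= 5: J-W = 13 → N
  i= 6: D-C =  1 → B
  i= 7: C-L = 17 → R
  shifts repeat with period 4: LNBR

LNBR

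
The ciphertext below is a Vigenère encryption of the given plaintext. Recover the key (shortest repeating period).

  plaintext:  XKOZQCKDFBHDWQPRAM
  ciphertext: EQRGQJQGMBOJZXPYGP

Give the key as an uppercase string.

HGDHA

  i= 0: E-X =  7 → H
  i= 1: Q-K =  6 → G
  i= 2: R-O =  3 → D
  i= 3: G-Z =  7 → H
  i= 4: Q-Q =  0 → A
  i= 5: J-C =  7 → H
  i= 6: Q-K =  6 → G
  i= 7: G-D =  3 → D
  i= 8: M-F =  7 → H
  i= 9: B-B =  0 → A
  i=10: O-H =  7 → H
  i=11: J-D =  6 → G
  i=12: Z-W =  3 → D
  i=13: X-Q =  7 → H
  i=14: P-P =  0 → A
  i=15: Y-R =  7 → H
  i=16: G-A =  6 → G
  i=17: P-M =  3 → D
  shifts repeat with period 5: HGDHA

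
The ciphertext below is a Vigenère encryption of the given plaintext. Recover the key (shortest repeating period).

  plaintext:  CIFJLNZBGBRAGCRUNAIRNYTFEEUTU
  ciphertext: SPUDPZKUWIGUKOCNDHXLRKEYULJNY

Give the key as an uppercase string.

QHPUEMLT

  i= 0: S-C = 16 → Q
  i= 1: P-I =  7 → H
  i= 2: U-F = 15 → P
  i= 3: D-J = 20 → U
  i= 4: P-L =  4 → E
  i= 5: Z-N = 12 → M
  i= 6: K-Z = 11 → L
  i= 7: U-B = 19 → T
  i= 8: W-G = 16 → Q
  i= 9: I-B =  7 → H
  i=10: G-R = 15 → P
  i=11: U-A = 20 → U
  i=12: K-G =  4 → E
  i=13: O-C = 12 → M
  i=14: C-R = 11 → L
  i=15: N-U = 19 → T
  i=16: D-N = 16 → Q
  i=17: H-A =  7 → H
  i=18: X-I = 15 → P
  i=19: L-R = 20 → U
  i=20: R-N =  4 → E
  i=21: K-Y = 12 → M
  i=22: E-T = 11 → L
  i=23: Y-F = 19 → T
  i=24: U-E = 16 → Q
  i=25: L-E =  7 → H
  i=26: J-U = 15 → P
  i=27: N-T = 20 → U
  i=28: Y-U =  4 → E
  shifts repeat with period 8: QHPUEMLT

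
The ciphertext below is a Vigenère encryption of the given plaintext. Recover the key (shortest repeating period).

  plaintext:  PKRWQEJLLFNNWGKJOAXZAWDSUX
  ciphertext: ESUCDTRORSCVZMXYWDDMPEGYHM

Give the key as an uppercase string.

PIDGN

  i= 0: E-P = 15 → P
  i= 1: S-K =  8 → I
  i= 2: U-R =  3 → D
  i= 3: C-W =  6 → G
  i= 4: D-Q = 13 → N
  i= 5: T-E = 15 → P
  i= 6: R-J =  8 → I
  i= 7: O-L =  3 → D
  i= 8: R-L =  6 → G
  i= 9: S-F = 13 → N
  i=10: C-N = 15 → P
  i=11: V-N =  8 → I
  i=12: Z-W =  3 → D
  i=13: M-G =  6 → G
  i=14: X-K = 13 → N
  i=15: Y-J = 15 → P
  i=16: W-O =  8 → I
  i=17: D-A =  3 → D
  i=18: D-X =  6 → G
  i=19: M-Z = 13 → N
  i=20: P-A = 15 → P
  i=21: E-W =  8 → I
  i=22: G-D =  3 → D
  i=23: Y-S =  6 → G
  i=24: H-U = 13 → N
  i=25: M-X = 15 → P
  shifts repeat with period 5: PIDGN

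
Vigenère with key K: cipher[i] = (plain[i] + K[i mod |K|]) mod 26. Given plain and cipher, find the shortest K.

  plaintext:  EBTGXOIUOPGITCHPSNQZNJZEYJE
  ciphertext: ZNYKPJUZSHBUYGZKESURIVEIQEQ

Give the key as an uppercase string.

  i= 0: Z-E = 21 → V
  i= 1: N-B = 12 → M
  i= 2: Y-T =  5 → F
  i= 3: K-G =  4 → E
  i= 4: P-X = 18 → S
  i= 5: J-O = 21 → V
  i= 6: U-I = 12 → M
  i= 7: Z-U =  5 → F
  i= 8: S-O =  4 → E
  i= 9: H-P = 18 → S
  i=10: B-G = 21 → V
  i=11: U-I = 12 → M
  i=12: Y-T =  5 → F
  i=13: G-C =  4 → E
  i=14: Z-H = 18 → S
  i=15: K-P = 21 → V
  i=16: E-S = 12 → M
  i=17: S-N =  5 → F
  i=18: U-Q =  4 → E
  i=19: R-Z = 18 → S
  i=20: I-N = 21 → V
  i=21: V-J = 12 → M
  i=22: E-Z =  5 → F
  i=23: I-E =  4 → E
  i=24: Q-Y = 18 → S
  i=25: E-J = 21 → V
  i=26: Q-E = 12 → M
  shifts repeat with period 5: VMFES

VMFES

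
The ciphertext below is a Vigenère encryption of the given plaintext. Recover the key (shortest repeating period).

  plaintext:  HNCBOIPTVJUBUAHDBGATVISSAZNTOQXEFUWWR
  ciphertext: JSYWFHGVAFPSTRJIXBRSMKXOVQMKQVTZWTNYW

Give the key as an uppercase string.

  i= 0: J-H =  2 → C
  i= 1: S-N =  5 → F
  i= 2: Y-C = 22 → W
  i= 3: W-B = 21 → V
  i= 4: F-O = 17 → R
  i= 5: H-I = 25 → Z
  i= 6: G-P = 17 → R
  i= 7: V-T =  2 → C
  i= 8: A-V =  5 → F
  i= 9: F-J = 22 → W
  i=10: P-U = 21 → V
  i=11: S-B = 17 → R
  i=12: T-U = 25 → Z
  i=13: R-A = 17 → R
  i=14: J-H =  2 → C
  i=15: I-D =  5 → F
  i=16: X-B = 22 → W
  i=17: B-G = 21 → V
  i=18: R-A = 17 → R
  i=19: S-T = 25 → Z
  i=20: M-V = 17 → R
  i=21: K-I =  2 → C
  i=22: X-S =  5 → F
  i=23: O-S = 22 → W
  i=24: V-A = 21 → V
  i=25: Q-Z = 17 → R
  i=26: M-N = 25 → Z
  i=27: K-T = 17 → R
  i=28: Q-O =  2 → C
  i=29: V-Q =  5 → F
  i=30: T-X = 22 → W
  i=31: Z-E = 21 → V
  i=32: W-F = 17 → R
  i=33: T-U = 25 → Z
  i=34: N-W = 17 → R
  i=35: Y-W =  2 → C
  i=36: W-R =  5 → F
  shifts repeat with period 7: CFWVRZR

CFWVRZR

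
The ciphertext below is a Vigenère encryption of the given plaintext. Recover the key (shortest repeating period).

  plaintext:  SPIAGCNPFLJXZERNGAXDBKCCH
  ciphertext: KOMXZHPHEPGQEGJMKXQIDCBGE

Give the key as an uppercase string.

SZEXTFC

  i= 0: K-S = 18 → S
  i= 1: O-P = 25 → Z
  i= 2: M-I =  4 → E
  i= 3: X-A = 23 → X
  i= 4: Z-G = 19 → T
  i= 5: H-C =  5 → F
  i= 6: P-N =  2 → C
  i= 7: H-P = 18 → S
  i= 8: E-F = 25 → Z
  i= 9: P-L =  4 → E
  i=10: G-J = 23 → X
  i=11: Q-X = 19 → T
  i=12: E-Z =  5 → F
  i=13: G-E =  2 → C
  i=14: J-R = 18 → S
  i=15: M-N = 25 → Z
  i=16: K-G =  4 → E
  i=17: X-A = 23 → X
  i=18: Q-X = 19 → T
  i=19: I-D =  5 → F
  i=20: D-B =  2 → C
  i=21: C-K = 18 → S
  i=22: B-C = 25 → Z
  i=23: G-C =  4 → E
  i=24: E-H = 23 → X
  shifts repeat with period 7: SZEXTFC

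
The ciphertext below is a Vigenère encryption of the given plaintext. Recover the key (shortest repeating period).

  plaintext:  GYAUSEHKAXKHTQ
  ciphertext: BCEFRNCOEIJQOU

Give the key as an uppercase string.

VEELZJ

  i= 0: B-G = 21 → V
  i= 1: C-Y =  4 → E
  i= 2: E-A =  4 → E
  i= 3: F-U = 11 → L
  i= 4: R-S = 25 → Z
  i= 5: N-E =  9 → J
  i= 6: C-H = 21 → V
  i= 7: O-K =  4 → E
  i= 8: E-A =  4 → E
  i= 9: I-X = 11 → L
  i=10: J-K = 25 → Z
  i=11: Q-H =  9 → J
  i=12: O-T = 21 → V
  i=13: U-Q =  4 → E
  shifts repeat with period 6: VEELZJ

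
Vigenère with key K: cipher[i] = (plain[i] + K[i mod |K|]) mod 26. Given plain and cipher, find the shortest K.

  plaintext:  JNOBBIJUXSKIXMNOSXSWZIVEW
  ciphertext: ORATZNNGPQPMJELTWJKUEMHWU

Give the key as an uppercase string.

FEMSY

  i= 0: O-J =  5 → F
  i= 1: R-N =  4 → E
  i= 2: A-O = 12 → M
  i= 3: T-B = 18 → S
  i= 4: Z-B = 24 → Y
  i= 5: N-I =  5 → F
  i= 6: N-J =  4 → E
  i= 7: G-U = 12 → M
  i= 8: P-X = 18 → S
  i= 9: Q-S = 24 → Y
  i=10: P-K =  5 → F
  i=11: M-I =  4 → E
  i=12: J-X = 12 → M
  i=13: E-M = 18 → S
  i=14: L-N = 24 → Y
  i=15: T-O =  5 → F
  i=16: W-S =  4 → E
  i=17: J-X = 12 → M
  i=18: K-S = 18 → S
  i=19: U-W = 24 → Y
  i=20: E-Z =  5 → F
  i=21: M-I =  4 → E
  i=22: H-V = 12 → M
  i=23: W-E = 18 → S
  i=24: U-W = 24 → Y
  shifts repeat with period 5: FEMSY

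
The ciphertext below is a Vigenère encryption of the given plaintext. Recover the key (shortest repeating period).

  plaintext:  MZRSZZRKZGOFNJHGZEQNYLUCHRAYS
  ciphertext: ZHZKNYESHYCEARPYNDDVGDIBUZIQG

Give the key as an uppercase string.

NIISOZ

  i= 0: Z-M = 13 → N
  i= 1: H-Z =  8 → I
  i= 2: Z-R =  8 → I
  i= 3: K-S = 18 → S
  i= 4: N-Z = 14 → O
  i= 5: Y-Z = 25 → Z
  i= 6: E-R = 13 → N
  i= 7: S-K =  8 → I
  i= 8: H-Z =  8 → I
  i= 9: Y-G = 18 → S
  i=10: C-O = 14 → O
  i=11: E-F = 25 → Z
  i=12: A-N = 13 → N
  i=13: R-J =  8 → I
  i=14: P-H =  8 → I
  i=15: Y-G = 18 → S
  i=16: N-Z = 14 → O
  i=17: D-E = 25 → Z
  i=18: D-Q = 13 → N
  i=19: V-N =  8 → I
  i=20: G-Y =  8 → I
  i=21: D-L = 18 → S
  i=22: I-U = 14 → O
  i=23: B-C = 25 → Z
  i=24: U-H = 13 → N
  i=25: Z-R =  8 → I
  i=26: I-A =  8 → I
  i=27: Q-Y = 18 → S
  i=28: G-S = 14 → O
  shifts repeat with period 6: NIISOZ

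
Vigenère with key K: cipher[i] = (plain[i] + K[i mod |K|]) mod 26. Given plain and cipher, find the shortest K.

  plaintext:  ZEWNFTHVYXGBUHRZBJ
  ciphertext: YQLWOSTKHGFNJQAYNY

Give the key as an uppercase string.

  i= 0: Y-Z = 25 → Z
  i= 1: Q-E = 12 → M
  i= 2: L-W = 15 → P
  i= 3: W-N =  9 → J
  i= 4: O-F =  9 → J
  i= 5: S-T = 25 → Z
  i= 6: T-H = 12 → M
  i= 7: K-V = 15 → P
  i= 8: H-Y =  9 → J
  i= 9: G-X =  9 → J
  i=10: F-G = 25 → Z
  i=11: N-B = 12 → M
  i=12: J-U = 15 → P
  i=13: Q-H =  9 → J
  i=14: A-R =  9 → J
  i=15: Y-Z = 25 → Z
  i=16: N-B = 12 → M
  i=17: Y-J = 15 → P
  shifts repeat with period 5: ZMPJJ

ZMPJJ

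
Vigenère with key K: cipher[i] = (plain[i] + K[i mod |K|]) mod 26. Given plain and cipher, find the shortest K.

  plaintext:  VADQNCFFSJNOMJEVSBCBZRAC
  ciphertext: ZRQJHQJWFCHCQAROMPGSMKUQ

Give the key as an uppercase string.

  i= 0: Z-V =  4 → E
  i= 1: R-A = 17 → R
  i= 2: Q-D = 13 → N
  i= 3: J-Q = 19 → T
  i= 4: H-N = 20 → U
  i= 5: Q-C = 14 → O
  i= 6: J-F =  4 → E
  i= 7: W-F = 17 → R
  i= 8: F-S = 13 → N
  i= 9: C-J = 19 → T
  i=10: H-N = 20 → U
  i=11: C-O = 14 → O
  i=12: Q-M =  4 → E
  i=13: A-J = 17 → R
  i=14: R-E = 13 → N
  i=15: O-V = 19 → T
  i=16: M-S = 20 → U
  i=17: P-B = 14 → O
  i=18: G-C =  4 → E
  i=19: S-B = 17 → R
  i=20: M-Z = 13 → N
  i=21: K-R = 19 → T
  i=22: U-A = 20 → U
  i=23: Q-C = 14 → O
  shifts repeat with period 6: ERNTUO

ERNTUO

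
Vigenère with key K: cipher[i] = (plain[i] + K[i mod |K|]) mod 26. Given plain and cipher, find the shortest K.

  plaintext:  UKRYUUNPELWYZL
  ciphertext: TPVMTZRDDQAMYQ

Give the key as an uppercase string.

  i= 0: T-U = 25 → Z
  i= 1: P-K =  5 → F
  i= 2: V-R =  4 → E
  i= 3: M-Y = 14 → O
  i= 4: T-U = 25 → Z
  i= 5: Z-U =  5 → F
  i= 6: R-N =  4 → E
  i= 7: D-P = 14 → O
  i= 8: D-E = 25 → Z
  i= 9: Q-L =  5 → F
  i=10: A-W =  4 → E
  i=11: M-Y = 14 → O
  i=12: Y-Z = 25 → Z
  i=13: Q-L =  5 → F
  shifts repeat with period 4: ZFEO

ZFEO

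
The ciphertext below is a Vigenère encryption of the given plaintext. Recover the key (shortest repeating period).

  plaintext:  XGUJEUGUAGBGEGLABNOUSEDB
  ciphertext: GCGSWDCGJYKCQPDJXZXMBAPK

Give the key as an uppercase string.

  i= 0: G-X =  9 → J
  i= 1: C-G = 22 → W
  i= 2: G-U = 12 → M
  i= 3: S-J =  9 → J
  i= 4: W-E = 18 → S
  i= 5: D-U =  9 → J
  i= 6: C-G = 22 → W
  i= 7: G-U = 12 → M
  i= 8: J-A =  9 → J
  i= 9: Y-G = 18 → S
  i=10: K-B =  9 → J
  i=11: C-G = 22 → W
  i=12: Q-E = 12 → M
  i=13: P-G =  9 → J
  i=14: D-L = 18 → S
  i=15: J-A =  9 → J
  i=16: X-B = 22 → W
  i=17: Z-N = 12 → M
  i=18: X-O =  9 → J
  i=19: M-U = 18 → S
  i=20: B-S =  9 → J
  i=21: A-E = 22 → W
  i=22: P-D = 12 → M
  i=23: K-B =  9 → J
  shifts repeat with period 5: JWMJS

JWMJS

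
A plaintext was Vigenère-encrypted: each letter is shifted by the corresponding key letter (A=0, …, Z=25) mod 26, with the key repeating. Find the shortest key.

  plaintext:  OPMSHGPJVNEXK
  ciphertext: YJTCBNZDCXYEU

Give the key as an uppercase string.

  i= 0: Y-O = 10 → K
  i= 1: J-P = 20 → U
  i= 2: T-M =  7 → H
  i= 3: C-S = 10 → K
  i= 4: B-H = 20 → U
  i= 5: N-G =  7 → H
  i= 6: Z-P = 10 → K
  i= 7: D-J = 20 → U
  i= 8: C-V =  7 → H
  i= 9: X-N = 10 → K
  i=10: Y-E = 20 → U
  i=11: E-X =  7 → H
  i=12: U-K = 10 → K
  shifts repeat with period 3: KUH

KUH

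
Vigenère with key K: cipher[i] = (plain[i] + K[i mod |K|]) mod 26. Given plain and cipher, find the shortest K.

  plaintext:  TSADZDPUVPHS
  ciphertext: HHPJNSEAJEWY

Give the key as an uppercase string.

OPPG

  i= 0: H-T = 14 → O
  i= 1: H-S = 15 → P
  i= 2: P-A = 15 → P
  i= 3: J-D =  6 → G
  i= 4: N-Z = 14 → O
  i= 5: S-D = 15 → P
  i= 6: E-P = 15 → P
  i= 7: A-U =  6 → G
  i= 8: J-V = 14 → O
  i= 9: E-P = 15 → P
  i=10: W-H = 15 → P
  i=11: Y-S =  6 → G
  shifts repeat with period 4: OPPG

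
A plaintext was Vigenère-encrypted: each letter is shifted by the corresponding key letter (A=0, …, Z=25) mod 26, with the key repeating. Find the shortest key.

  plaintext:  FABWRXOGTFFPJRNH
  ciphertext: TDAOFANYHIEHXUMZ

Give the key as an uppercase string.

  i= 0: T-F = 14 → O
  i= 1: D-A =  3 → D
  i= 2: A-B = 25 → Z
  i= 3: O-W = 18 → S
  i= 4: F-R = 14 → O
  i= 5: A-X =  3 → D
  i= 6: N-O = 25 → Z
  i= 7: Y-G = 18 → S
  i= 8: H-T = 14 → O
  i= 9: I-F =  3 → D
  i=10: E-F = 25 → Z
  i=11: H-P = 18 → S
  i=12: X-J = 14 → O
  i=13: U-R =  3 → D
  i=14: M-N = 25 → Z
  i=15: Z-H = 18 → S
  shifts repeat with period 4: ODZS

ODZS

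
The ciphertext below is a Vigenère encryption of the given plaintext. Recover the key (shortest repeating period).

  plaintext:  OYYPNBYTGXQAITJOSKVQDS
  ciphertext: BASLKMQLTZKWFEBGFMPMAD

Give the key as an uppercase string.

  i= 0: B-O = 13 → N
  i= 1: A-Y =  2 → C
  i= 2: S-Y = 20 → U
  i= 3: L-P = 22 → W
  i= 4: K-N = 23 → X
  i= 5: M-B = 11 → L
  i= 6: Q-Y = 18 → S
  i= 7: L-T = 18 → S
  i= 8: T-G = 13 → N
  i= 9: Z-X =  2 → C
  i=10: K-Q = 20 → U
  i=11: W-A = 22 → W
  i=12: F-I = 23 → X
  i=13: E-T = 11 → L
  i=14: B-J = 18 → S
  i=15: G-O = 18 → S
  i=16: F-S = 13 → N
  i=17: M-K =  2 → C
  i=18: P-V = 20 → U
  i=19: M-Q = 22 → W
  i=20: A-D = 23 → X
  i=21: D-S = 11 → L
  shifts repeat with period 8: NCUWXLSS

NCUWXLSS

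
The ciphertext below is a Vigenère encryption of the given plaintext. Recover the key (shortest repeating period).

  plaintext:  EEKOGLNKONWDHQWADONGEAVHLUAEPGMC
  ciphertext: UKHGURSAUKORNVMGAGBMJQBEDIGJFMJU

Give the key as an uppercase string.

QGXSOGF

  i= 0: U-E = 16 → Q
  i= 1: K-E =  6 → G
  i= 2: H-K = 23 → X
  i= 3: G-O = 18 → S
  i= 4: U-G = 14 → O
  i= 5: R-L =  6 → G
  i= 6: S-N =  5 → F
  i= 7: A-K = 16 → Q
  i= 8: U-O =  6 → G
  i= 9: K-N = 23 → X
  i=10: O-W = 18 → S
  i=11: R-D = 14 → O
  i=12: N-H =  6 → G
  i=13: V-Q =  5 → F
  i=14: M-W = 16 → Q
  i=15: G-A =  6 → G
  i=16: A-D = 23 → X
  i=17: G-O = 18 → S
  i=18: B-N = 14 → O
  i=19: M-G =  6 → G
  i=20: J-E =  5 → F
  i=21: Q-A = 16 → Q
  i=22: B-V =  6 → G
  i=23: E-H = 23 → X
  i=24: D-L = 18 → S
  i=25: I-U = 14 → O
  i=26: G-A =  6 → G
  i=27: J-E =  5 → F
  i=28: F-P = 16 → Q
  i=29: M-G =  6 → G
  i=30: J-M = 23 → X
  i=31: U-C = 18 → S
  shifts repeat with period 7: QGXSOGF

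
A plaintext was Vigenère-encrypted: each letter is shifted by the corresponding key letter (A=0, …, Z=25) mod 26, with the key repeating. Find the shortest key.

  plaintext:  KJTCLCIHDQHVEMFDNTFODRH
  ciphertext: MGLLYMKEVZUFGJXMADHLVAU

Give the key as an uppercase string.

CXSJNK

  i= 0: M-K =  2 → C
  i= 1: G-J = 23 → X
  i= 2: L-T = 18 → S
  i= 3: L-C =  9 → J
  i= 4: Y-L = 13 → N
  i= 5: M-C = 10 → K
  i= 6: K-I =  2 → C
  i= 7: E-H = 23 → X
  i= 8: V-D = 18 → S
  i= 9: Z-Q =  9 → J
  i=10: U-H = 13 → N
  i=11: F-V = 10 → K
  i=12: G-E =  2 → C
  i=13: J-M = 23 → X
  i=14: X-F = 18 → S
  i=15: M-D =  9 → J
  i=16: A-N = 13 → N
  i=17: D-T = 10 → K
  i=18: H-F =  2 → C
  i=19: L-O = 23 → X
  i=20: V-D = 18 → S
  i=21: A-R =  9 → J
  i=22: U-H = 13 → N
  shifts repeat with period 6: CXSJNK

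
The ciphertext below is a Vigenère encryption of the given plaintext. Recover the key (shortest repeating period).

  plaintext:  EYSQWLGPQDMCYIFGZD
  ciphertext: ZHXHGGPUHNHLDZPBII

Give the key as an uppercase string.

  i= 0: Z-E = 21 → V
  i= 1: H-Y =  9 → J
  i= 2: X-S =  5 → F
  i= 3: H-Q = 17 → R
  i= 4: G-W = 10 → K
  i= 5: G-L = 21 → V
  i= 6: P-G =  9 → J
  i= 7: U-P =  5 → F
  i= 8: H-Q = 17 → R
  i= 9: N-D = 10 → K
  i=10: H-M = 21 → V
  i=11: L-C =  9 → J
  i=12: D-Y =  5 → F
  i=13: Z-I = 17 → R
  i=14: P-F = 10 → K
  i=15: B-G = 21 → V
  i=16: I-Z =  9 → J
  i=17: I-D =  5 → F
  shifts repeat with period 5: VJFRK

VJFRK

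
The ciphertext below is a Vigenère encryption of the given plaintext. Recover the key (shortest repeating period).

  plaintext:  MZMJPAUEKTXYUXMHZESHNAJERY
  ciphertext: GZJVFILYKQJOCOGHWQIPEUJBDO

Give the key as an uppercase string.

  i= 0: G-M = 20 → U
  i= 1: Z-Z =  0 → A
  i= 2: J-M = 23 → X
  i= 3: V-J = 12 → M
  i= 4: F-P = 16 → Q
  i= 5: I-A =  8 → I
  i= 6: L-U = 17 → R
  i= 7: Y-E = 20 → U
  i= 8: K-K =  0 → A
  i= 9: Q-T = 23 → X
  i=10: J-X = 12 → M
  i=11: O-Y = 16 → Q
  i=12: C-U =  8 → I
  i=13: O-X = 17 → R
  i=14: G-M = 20 → U
  i=15: H-H =  0 → A
  i=16: W-Z = 23 → X
  i=17: Q-E = 12 → M
  i=18: I-S = 16 → Q
  i=19: P-H =  8 → I
  i=20: E-N = 17 → R
  i=21: U-A = 20 → U
  i=22: J-J =  0 → A
  i=23: B-E = 23 → X
  i=24: D-R = 12 → M
  i=25: O-Y = 16 → Q
  shifts repeat with period 7: UAXMQIR

UAXMQIR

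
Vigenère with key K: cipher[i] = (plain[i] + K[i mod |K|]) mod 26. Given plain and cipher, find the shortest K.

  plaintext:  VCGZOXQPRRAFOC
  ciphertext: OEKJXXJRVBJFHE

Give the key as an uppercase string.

  i= 0: O-V = 19 → T
  i= 1: E-C =  2 → C
  i= 2: K-G =  4 → E
  i= 3: J-Z = 10 → K
  i= 4: X-O =  9 → J
  i= 5: X-X =  0 → A
  i= 6: J-Q = 19 → T
  i= 7: R-P =  2 → C
  i= 8: V-R =  4 → E
  i= 9: B-R = 10 → K
  i=10: J-A =  9 → J
  i=11: F-F =  0 → A
  i=12: H-O = 19 → T
  i=13: E-C =  2 → C
  shifts repeat with period 6: TCEKJA

TCEKJA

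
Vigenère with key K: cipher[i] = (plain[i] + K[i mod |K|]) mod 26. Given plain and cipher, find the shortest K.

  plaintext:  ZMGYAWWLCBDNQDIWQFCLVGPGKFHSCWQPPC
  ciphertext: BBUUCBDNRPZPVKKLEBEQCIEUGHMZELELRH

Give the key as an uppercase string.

CPOWCFH

  i= 0: B-Z =  2 → C
  i= 1: B-M = 15 → P
  i= 2: U-G = 14 → O
  i= 3: U-Y = 22 → W
  i= 4: C-A =  2 → C
  i= 5: B-W =  5 → F
  i= 6: D-W =  7 → H
  i= 7: N-L =  2 → C
  i= 8: R-C = 15 → P
  i= 9: P-B = 14 → O
  i=10: Z-D = 22 → W
  i=11: P-N =  2 → C
  i=12: V-Q =  5 → F
  i=13: K-D =  7 → H
  i=14: K-I =  2 → C
  i=15: L-W = 15 → P
  i=16: E-Q = 14 → O
  i=17: B-F = 22 → W
  i=18: E-C =  2 → C
  i=19: Q-L =  5 → F
  i=20: C-V =  7 → H
  i=21: I-G =  2 → C
  i=22: E-P = 15 → P
  i=23: U-G = 14 → O
  i=24: G-K = 22 → W
  i=25: H-F =  2 → C
  i=26: M-H =  5 → F
  i=27: Z-S =  7 → H
  i=28: E-C =  2 → C
  i=29: L-W = 15 → P
  i=30: E-Q = 14 → O
  i=31: L-P = 22 → W
  i=32: R-P =  2 → C
  i=33: H-C =  5 → F
  shifts repeat with period 7: CPOWCFH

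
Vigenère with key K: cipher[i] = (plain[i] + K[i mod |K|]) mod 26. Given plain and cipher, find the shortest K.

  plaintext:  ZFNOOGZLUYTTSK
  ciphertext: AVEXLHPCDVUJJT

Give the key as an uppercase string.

  i= 0: A-Z =  1 → B
  i= 1: V-F = 16 → Q
  i= 2: E-N = 17 → R
  i= 3: X-O =  9 → J
  i= 4: L-O = 23 → X
  i= 5: H-G =  1 → B
  i= 6: P-Z = 16 → Q
  i= 7: C-L = 17 → R
  i= 8: D-U =  9 → J
  i= 9: V-Y = 23 → X
  i=10: U-T =  1 → B
  i=11: J-T = 16 → Q
  i=12: J-S = 17 → R
  i=13: T-K =  9 → J
  shifts repeat with period 5: BQRJX

BQRJX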